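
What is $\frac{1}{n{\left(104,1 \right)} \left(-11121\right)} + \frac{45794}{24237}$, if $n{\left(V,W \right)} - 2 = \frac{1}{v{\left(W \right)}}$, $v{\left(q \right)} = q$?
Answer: $\frac{169755665}{89846559} \approx 1.8894$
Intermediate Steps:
$n{\left(V,W \right)} = 2 + \frac{1}{W}$
$\frac{1}{n{\left(104,1 \right)} \left(-11121\right)} + \frac{45794}{24237} = \frac{1}{\left(2 + 1^{-1}\right) \left(-11121\right)} + \frac{45794}{24237} = \frac{1}{2 + 1} \left(- \frac{1}{11121}\right) + 45794 \cdot \frac{1}{24237} = \frac{1}{3} \left(- \frac{1}{11121}\right) + \frac{45794}{24237} = - \frac{1}{33363} + \frac{45794}{24237} = \frac{169755665}{89846559}$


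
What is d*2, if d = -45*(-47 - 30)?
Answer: 6930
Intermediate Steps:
d = 3465 (d = -45*(-77) = 3465)
d*2 = 3465*2 = 6930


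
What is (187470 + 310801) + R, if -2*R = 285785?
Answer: 710757/2 ≈ 3.5538e+5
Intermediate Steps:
R = -285785/2 (R = -½*285785 = -285785/2 ≈ -1.4289e+5)
(187470 + 310801) + R = (187470 + 310801) - 285785/2 = 498271 - 285785/2 = 710757/2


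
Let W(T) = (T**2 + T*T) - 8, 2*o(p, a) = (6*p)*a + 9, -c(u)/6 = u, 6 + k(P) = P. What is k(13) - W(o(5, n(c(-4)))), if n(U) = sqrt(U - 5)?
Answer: -17151/2 - 270*sqrt(19) ≈ -9752.4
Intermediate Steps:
k(P) = -6 + P
c(u) = -6*u
n(U) = sqrt(-5 + U)
o(p, a) = 9/2 + 3*a*p (o(p, a) = ((6*p)*a + 9)/2 = (6*a*p + 9)/2 = (9 + 6*a*p)/2 = 9/2 + 3*a*p)
W(T) = -8 + 2*T**2 (W(T) = (T**2 + T**2) - 8 = 2*T**2 - 8 = -8 + 2*T**2)
k(13) - W(o(5, n(c(-4)))) = (-6 + 13) - (-8 + 2*(9/2 + 3*sqrt(-5 - 6*(-4))*5)**2) = 7 - (-8 + 2*(9/2 + 3*sqrt(-5 + 24)*5)**2) = 7 - (-8 + 2*(9/2 + 3*sqrt(19)*5)**2) = 7 - (-8 + 2*(9/2 + 15*sqrt(19))**2) = 7 + (8 - 2*(9/2 + 15*sqrt(19))**2) = 15 - 2*(9/2 + 15*sqrt(19))**2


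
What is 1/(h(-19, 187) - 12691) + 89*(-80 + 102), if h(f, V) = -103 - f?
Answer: 25013449/12775 ≈ 1958.0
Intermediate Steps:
1/(h(-19, 187) - 12691) + 89*(-80 + 102) = 1/((-103 - 1*(-19)) - 12691) + 89*(-80 + 102) = 1/((-103 + 19) - 12691) + 89*22 = 1/(-84 - 12691) + 1958 = 1/(-12775) + 1958 = -1/12775 + 1958 = 25013449/12775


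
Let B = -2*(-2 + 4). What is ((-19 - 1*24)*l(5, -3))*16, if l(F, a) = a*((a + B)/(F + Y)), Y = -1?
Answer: -3612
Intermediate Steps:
B = -4 (B = -2*2 = -4)
l(F, a) = a*(-4 + a)/(-1 + F) (l(F, a) = a*((a - 4)/(F - 1)) = a*((-4 + a)/(-1 + F)) = a*(-4 + a)/(-1 + F))
((-19 - 1*24)*l(5, -3))*16 = ((-19 - 1*24)*(-3*(-4 - 3)/(-1 + 5)))*16 = ((-19 - 24)*(-3*(-7)/4))*16 = -(-129)*(-7)/4*16 = -43*21/4*16 = -903/4*16 = -3612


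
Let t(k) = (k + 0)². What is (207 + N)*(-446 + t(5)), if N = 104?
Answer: -130931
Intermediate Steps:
t(k) = k²
(207 + N)*(-446 + t(5)) = (207 + 104)*(-446 + 5²) = 311*(-446 + 25) = 311*(-421) = -130931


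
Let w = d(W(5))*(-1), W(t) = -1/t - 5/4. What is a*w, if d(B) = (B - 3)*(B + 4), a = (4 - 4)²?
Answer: 0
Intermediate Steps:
a = 0 (a = 0² = 0)
W(t) = -5/4 - 1/t (W(t) = -1/t - 5*¼ = -1/t - 5/4 = -5/4 - 1/t)
d(B) = (-3 + B)*(4 + B)
w = 4539/400 (w = (-12 + (-5/4 - 1/5) + (-5/4 - 1/5)²)*(-1) = (-12 + (-5/4 - 1*⅕) + (-5/4 - 1*⅕)²)*(-1) = (-12 + (-5/4 - ⅕) + (-5/4 - ⅕)²)*(-1) = (-12 - 29/20 + (-29/20)²)*(-1) = (-12 - 29/20 + 841/400)*(-1) = -4539/400*(-1) = 4539/400 ≈ 11.348)
a*w = 0*(4539/400) = 0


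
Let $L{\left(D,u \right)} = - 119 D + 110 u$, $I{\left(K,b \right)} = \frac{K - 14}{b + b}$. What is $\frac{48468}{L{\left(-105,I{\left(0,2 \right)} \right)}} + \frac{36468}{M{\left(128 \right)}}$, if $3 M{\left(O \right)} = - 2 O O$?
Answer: $\frac{4702089}{7086080} \approx 0.66357$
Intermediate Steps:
$I{\left(K,b \right)} = \frac{-14 + K}{2 b}$
$M{\left(O \right)} = - \frac{2 O^{2}}{3}$ ($M{\left(O \right)} = \frac{- 2 O O}{3} = \frac{\left(-2\right) O^{2}}{3} = - \frac{2 O^{2}}{3}$)
$\frac{48468}{L{\left(-105,I{\left(0,2 \right)} \right)}} + \frac{36468}{M{\left(128 \right)}} = \frac{48468}{\left(-119\right) \left(-105\right) + 110 \frac{-14 + 0}{2 \cdot 2}} + \frac{36468}{\left(- \frac{2}{3}\right) 128^{2}} = \frac{48468}{12495 + 110 \cdot \frac{1}{2} \cdot \frac{1}{2} \left(-14\right)} + \frac{36468}{\left(- \frac{2}{3}\right) 16384} = \frac{48468}{12495 + 110 \left(- \frac{7}{2}\right)} + \frac{36468}{- \frac{32768}{3}} = \frac{48468}{12495 - 385} + 36468 \left(- \frac{3}{32768}\right) = \frac{48468}{12110} - \frac{27351}{8192} = 48468 \cdot \frac{1}{12110} - \frac{27351}{8192} = \frac{3462}{865} - \frac{27351}{8192} = \frac{4702089}{7086080}$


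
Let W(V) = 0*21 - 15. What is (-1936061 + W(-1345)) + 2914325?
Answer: 978249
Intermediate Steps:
W(V) = -15 (W(V) = 0 - 15 = -15)
(-1936061 + W(-1345)) + 2914325 = (-1936061 - 15) + 2914325 = -1936076 + 2914325 = 978249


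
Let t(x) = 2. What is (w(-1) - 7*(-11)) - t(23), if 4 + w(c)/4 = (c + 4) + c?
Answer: 67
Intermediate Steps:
w(c) = 8*c (w(c) = -16 + 4*((c + 4) + c) = -16 + 4*((4 + c) + c) = -16 + 4*(4 + 2*c) = -16 + (16 + 8*c) = 8*c)
(w(-1) - 7*(-11)) - t(23) = (8*(-1) - 7*(-11)) - 1*2 = (-8 + 77) - 2 = 69 - 2 = 67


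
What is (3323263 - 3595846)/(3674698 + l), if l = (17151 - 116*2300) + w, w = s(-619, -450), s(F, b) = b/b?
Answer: -272583/3425050 ≈ -0.079585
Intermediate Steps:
s(F, b) = 1
w = 1
l = -249648 (l = (17151 - 116*2300) + 1 = (17151 - 266800) + 1 = -249649 + 1 = -249648)
(3323263 - 3595846)/(3674698 + l) = (3323263 - 3595846)/(3674698 - 249648) = -272583/3425050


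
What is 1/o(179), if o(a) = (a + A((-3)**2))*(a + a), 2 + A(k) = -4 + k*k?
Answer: 1/90932 ≈ 1.0997e-5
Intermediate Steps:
A(k) = -6 + k**2 (A(k) = -2 + (-4 + k*k) = -2 + (-4 + k**2) = -6 + k**2)
o(a) = 2*a*(75 + a) (o(a) = (a + (-6 + ((-3)**2)**2))*(a + a) = (a + (-6 + 9**2))*(2*a) = (a + (-6 + 81))*(2*a) = (a + 75)*(2*a) = (75 + a)*(2*a) = 2*a*(75 + a))
1/o(179) = 1/(2*179*(75 + 179)) = 1/(2*179*254) = 1/90932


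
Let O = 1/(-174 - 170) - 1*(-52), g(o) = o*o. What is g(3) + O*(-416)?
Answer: -929737/43 ≈ -21622.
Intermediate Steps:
g(o) = o**2
O = 17887/344 (O = 1/(-344) + 52 = -1/344 + 52 = 17887/344 ≈ 51.997)
g(3) + O*(-416) = 3**2 + (17887/344)*(-416) = 9 - 930124/43 = -929737/43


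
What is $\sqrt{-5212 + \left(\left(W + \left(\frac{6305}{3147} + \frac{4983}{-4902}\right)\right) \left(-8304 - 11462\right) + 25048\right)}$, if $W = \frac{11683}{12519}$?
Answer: $\frac{i \sqrt{231747441113225545139437}}{3576398709} \approx 134.6 i$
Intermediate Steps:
$W = \frac{11683}{12519}$ ($W = 11683 \cdot \frac{1}{12519} = \frac{11683}{12519} \approx 0.93322$)
$\sqrt{-5212 + \left(\left(W + \left(\frac{6305}{3147} + \frac{4983}{-4902}\right)\right) \left(-8304 - 11462\right) + 25048\right)} = \sqrt{-5212 + \left(\left(\frac{11683}{12519} + \left(\frac{6305}{3147} + \frac{4983}{-4902}\right)\right) \left(-8304 - 11462\right) + 25048\right)} = \sqrt{-5212 + \left(\left(\frac{11683}{12519} + \left(6305 \cdot \frac{1}{3147} + 4983 \left(- \frac{1}{4902}\right)\right)\right) \left(-19766\right) + 25048\right)} = \sqrt{-5212 + \left(\left(\frac{11683}{12519} + \left(\frac{6305}{3147} - \frac{1661}{1634}\right)\right) \left(-19766\right) + 25048\right)} = \sqrt{-5212 + \left(\left(\frac{11683}{12519} + \frac{5075203}{5142198}\right) \left(-19766\right) + 25048\right)} = \sqrt{-5212 + \left(\frac{41204255197}{21458392254} \left(-19766\right) + 25048\right)} = \sqrt{-5212 + \left(- \frac{407221654111951}{10729196127} + 25048\right)} = \sqrt{-5212 - \frac{138476749522855}{10729196127}} = \sqrt{- \frac{194397319736779}{10729196127}} = \frac{i \sqrt{231747441113225545139437}}{3576398709}$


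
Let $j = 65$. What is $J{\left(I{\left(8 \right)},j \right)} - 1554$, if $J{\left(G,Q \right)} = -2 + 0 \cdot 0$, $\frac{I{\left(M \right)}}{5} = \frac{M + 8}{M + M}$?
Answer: $-1556$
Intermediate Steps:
$I{\left(M \right)} = \frac{5 \left(8 + M\right)}{2 M}$ ($I{\left(M \right)} = 5 \frac{M + 8}{M + M} = 5 \frac{8 + M}{2 M} = \frac{5 \left(8 + M\right)}{2 M}$)
$J{\left(G,Q \right)} = -2$ ($J{\left(G,Q \right)} = -2 + 0 = -2$)
$J{\left(I{\left(8 \right)},j \right)} - 1554 = -2 - 1554 = -1556$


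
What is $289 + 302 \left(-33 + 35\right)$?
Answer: $893$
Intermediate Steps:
$289 + 302 \left(-33 + 35\right) = 289 + 302 \cdot 2 = 289 + 604 = 893$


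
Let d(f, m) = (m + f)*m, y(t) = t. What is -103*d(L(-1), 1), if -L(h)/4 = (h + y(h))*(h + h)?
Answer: 1545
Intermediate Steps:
L(h) = -16*h² (L(h) = -4*(h + h)*(h + h) = -4*2*h*2*h = -16*h²)
d(f, m) = m*(f + m) (d(f, m) = (f + m)*m = m*(f + m))
-103*d(L(-1), 1) = -103*(-16*(-1)² + 1) = -103*(-16*1 + 1) = -103*(-16 + 1) = -103*(-15) = 1545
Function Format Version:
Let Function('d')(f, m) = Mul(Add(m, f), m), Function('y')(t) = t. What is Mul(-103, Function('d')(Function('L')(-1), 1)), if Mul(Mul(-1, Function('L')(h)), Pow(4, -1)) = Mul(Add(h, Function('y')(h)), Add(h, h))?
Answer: 1545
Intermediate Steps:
Function('L')(h) = Mul(-16, Pow(h, 2)) (Function('L')(h) = Mul(-4, Mul(Add(h, h), Add(h, h))) = Mul(-4, Mul(Mul(2, h), Mul(2, h))) = Mul(-4, Mul(4, Pow(h, 2))) = Mul(-16, Pow(h, 2)))
Function('d')(f, m) = Mul(m, Add(f, m)) (Function('d')(f, m) = Mul(Add(f, m), m) = Mul(m, Add(f, m)))
Mul(-103, Function('d')(Function('L')(-1), 1)) = Mul(-103, Mul(1, Add(Mul(-16, Pow(-1, 2)), 1))) = Mul(-103, Mul(1, Add(Mul(-16, 1), 1))) = Mul(-103, Mul(1, Add(-16, 1))) = Mul(-103, Mul(1, -15)) = Mul(-103, -15) = 1545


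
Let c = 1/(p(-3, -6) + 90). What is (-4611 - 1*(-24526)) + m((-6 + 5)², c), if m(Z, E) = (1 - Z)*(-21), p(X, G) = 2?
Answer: 19915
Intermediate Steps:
c = 1/92 (c = 1/(2 + 90) = 1/92 ≈ 0.010870)
m(Z, E) = -21 + 21*Z
(-4611 - 1*(-24526)) + m((-6 + 5)², c) = (-4611 - 1*(-24526)) + (-21 + 21*(-6 + 5)²) = (-4611 + 24526) + (-21 + 21*(-1)²) = 19915 + (-21 + 21*1) = 19915 + (-21 + 21) = 19915 + 0 = 19915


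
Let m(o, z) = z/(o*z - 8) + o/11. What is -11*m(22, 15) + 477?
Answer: 146345/322 ≈ 454.49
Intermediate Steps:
m(o, z) = o/11 + z/(-8 + o*z) (m(o, z) = z/(-8 + o*z) + o*(1/11) = z/(-8 + o*z) + o/11 = o/11 + z/(-8 + o*z))
-11*m(22, 15) + 477 = -(-8*22 + 11*15 + 15*22²)/(-8 + 22*15) + 477 = -(-176 + 165 + 15*484)/(-8 + 330) + 477 = -(-176 + 165 + 7260)/322 + 477 = -7249/322 + 477 = 146345/322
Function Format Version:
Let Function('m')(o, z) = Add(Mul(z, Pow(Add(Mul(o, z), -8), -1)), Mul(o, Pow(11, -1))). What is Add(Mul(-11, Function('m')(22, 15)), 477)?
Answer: Rational(146345, 322) ≈ 454.49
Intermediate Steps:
Function('m')(o, z) = Add(Mul(Rational(1, 11), o), Mul(z, Pow(Add(-8, Mul(o, z)), -1))) (Function('m')(o, z) = Add(Mul(z, Pow(Add(-8, Mul(o, z)), -1)), Mul(o, Rational(1, 11))) = Add(Mul(z, Pow(Add(-8, Mul(o, z)), -1)), Mul(Rational(1, 11), o)) = Add(Mul(Rational(1, 11), o), Mul(z, Pow(Add(-8, Mul(o, z)), -1))))
Add(Mul(-11, Function('m')(22, 15)), 477) = Add(Mul(-11, Mul(Rational(1, 11), Pow(Add(-8, Mul(22, 15)), -1), Add(Mul(-8, 22), Mul(11, 15), Mul(15, Pow(22, 2))))), 477) = Add(Mul(-11, Mul(Rational(1, 11), Pow(Add(-8, 330), -1), Add(-176, 165, Mul(15, 484)))), 477) = Add(Mul(-11, Mul(Rational(1, 11), Pow(322, -1), Add(-176, 165, 7260))), 477) = Add(Mul(-11, Mul(Rational(1, 11), Rational(1, 322), 7249)), 477) = Add(Mul(-11, Rational(659, 322)), 477) = Add(Rational(-7249, 322), 477) = Rational(146345, 322)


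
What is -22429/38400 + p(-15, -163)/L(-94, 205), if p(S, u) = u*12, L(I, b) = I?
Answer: 36501037/1804800 ≈ 20.224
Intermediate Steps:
p(S, u) = 12*u
-22429/38400 + p(-15, -163)/L(-94, 205) = -22429/38400 + (12*(-163))/(-94) = -22429*1/38400 - 1956*(-1/94) = -22429/38400 + 978/47 = 36501037/1804800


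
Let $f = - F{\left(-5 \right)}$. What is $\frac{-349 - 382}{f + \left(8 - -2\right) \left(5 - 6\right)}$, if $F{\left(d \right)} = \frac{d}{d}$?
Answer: $\frac{731}{11} \approx 66.455$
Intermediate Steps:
$F{\left(d \right)} = 1$
$f = -1$ ($f = \left(-1\right) 1 = -1$)
$\frac{-349 - 382}{f + \left(8 - -2\right) \left(5 - 6\right)} = \frac{-349 - 382}{-1 + \left(8 - -2\right) \left(5 - 6\right)} = - \frac{731}{-1 + \left(8 + \left(-1 + 3\right)\right) \left(5 - 6\right)} = - \frac{731}{-1 + \left(8 + 2\right) \left(-1\right)} = - \frac{731}{-1 + 10 \left(-1\right)} = - \frac{731}{-1 - 10} = - \frac{731}{-11} = \left(-731\right) \left(- \frac{1}{11}\right) = \frac{731}{11}$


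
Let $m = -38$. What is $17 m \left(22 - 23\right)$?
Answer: $646$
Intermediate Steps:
$17 m \left(22 - 23\right) = 17 \left(-38\right) \left(22 - 23\right) = \left(-646\right) \left(-1\right) = 646$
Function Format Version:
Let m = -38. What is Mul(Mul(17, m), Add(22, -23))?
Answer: 646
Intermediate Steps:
Mul(Mul(17, m), Add(22, -23)) = Mul(Mul(17, -38), Add(22, -23)) = Mul(-646, -1) = 646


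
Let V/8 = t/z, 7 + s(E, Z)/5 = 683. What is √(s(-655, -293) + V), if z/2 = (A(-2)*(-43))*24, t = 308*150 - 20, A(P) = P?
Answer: √57735885/129 ≈ 58.902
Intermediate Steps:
s(E, Z) = 3380 (s(E, Z) = -35 + 5*683 = -35 + 3415 = 3380)
t = 46180 (t = 46200 - 20 = 46180)
z = 4128 (z = 2*(-2*(-43)*24) = 2*(86*24) = 2*2064 = 4128)
V = 11545/129 (V = 8*(46180/4128) = 8*(46180*(1/4128)) = 8*(11545/1032) = 11545/129 ≈ 89.496)
√(s(-655, -293) + V) = √(3380 + 11545/129) = √(447565/129) = √57735885/129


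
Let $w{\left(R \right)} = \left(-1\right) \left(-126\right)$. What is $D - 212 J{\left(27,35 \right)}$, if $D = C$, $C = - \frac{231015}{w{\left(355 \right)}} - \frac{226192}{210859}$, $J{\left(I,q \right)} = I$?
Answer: $- \frac{66938887831}{8856078} \approx -7558.5$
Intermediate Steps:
$w{\left(R \right)} = 126$
$C = - \frac{16246697359}{8856078}$ ($C = - \frac{231015}{126} - \frac{226192}{210859} = \left(-231015\right) \frac{1}{126} - \frac{226192}{210859} = - \frac{77005}{42} - \frac{226192}{210859} = - \frac{16246697359}{8856078} \approx -1834.5$)
$D = - \frac{16246697359}{8856078} \approx -1834.5$
$D - 212 J{\left(27,35 \right)} = - \frac{16246697359}{8856078} - 212 \cdot 27 = - \frac{16246697359}{8856078} - 5724 = - \frac{66938887831}{8856078}$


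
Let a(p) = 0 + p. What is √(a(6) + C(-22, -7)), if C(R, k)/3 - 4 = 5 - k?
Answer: 3*√6 ≈ 7.3485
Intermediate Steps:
C(R, k) = 27 - 3*k (C(R, k) = 12 + 3*(5 - k) = 12 + (15 - 3*k) = 27 - 3*k)
a(p) = p
√(a(6) + C(-22, -7)) = √(6 + (27 - 3*(-7))) = √(6 + (27 + 21)) = √(6 + 48) = √54 = 3*√6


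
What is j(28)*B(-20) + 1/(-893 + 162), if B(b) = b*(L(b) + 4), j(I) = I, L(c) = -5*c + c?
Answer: -34386241/731 ≈ -47040.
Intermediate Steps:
L(c) = -4*c
B(b) = b*(4 - 4*b) (B(b) = b*(-4*b + 4) = b*(4 - 4*b))
j(28)*B(-20) + 1/(-893 + 162) = 28*(4*(-20)*(1 - 1*(-20))) + 1/(-893 + 162) = 28*(4*(-20)*(1 + 20)) + 1/(-731) = 28*(4*(-20)*21) - 1/731 = 28*(-1680) - 1/731 = -47040 - 1/731 = -34386241/731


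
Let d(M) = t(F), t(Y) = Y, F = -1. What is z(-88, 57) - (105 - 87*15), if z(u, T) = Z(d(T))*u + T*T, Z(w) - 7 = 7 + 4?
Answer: 2865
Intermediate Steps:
d(M) = -1
Z(w) = 18 (Z(w) = 7 + (7 + 4) = 7 + 11 = 18)
z(u, T) = T**2 + 18*u (z(u, T) = 18*u + T*T = 18*u + T**2 = T**2 + 18*u)
z(-88, 57) - (105 - 87*15) = (57**2 + 18*(-88)) - (105 - 87*15) = (3249 - 1584) - (105 - 1305) = 1665 - 1*(-1200) = 1665 + 1200 = 2865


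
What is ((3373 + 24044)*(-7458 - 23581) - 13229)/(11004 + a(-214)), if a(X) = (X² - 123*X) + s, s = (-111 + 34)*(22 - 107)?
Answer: -851009492/89667 ≈ -9490.8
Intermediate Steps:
s = 6545 (s = -77*(-85) = 6545)
a(X) = 6545 + X² - 123*X (a(X) = (X² - 123*X) + 6545 = 6545 + X² - 123*X)
((3373 + 24044)*(-7458 - 23581) - 13229)/(11004 + a(-214)) = ((3373 + 24044)*(-7458 - 23581) - 13229)/(11004 + (6545 + (-214)² - 123*(-214))) = (27417*(-31039) - 13229)/(11004 + (6545 + 45796 + 26322)) = (-850996263 - 13229)/(11004 + 78663) = -851009492/89667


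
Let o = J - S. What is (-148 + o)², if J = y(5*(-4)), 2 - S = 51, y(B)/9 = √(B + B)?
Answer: 6561 - 3564*I*√10 ≈ 6561.0 - 11270.0*I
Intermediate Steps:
y(B) = 9*√2*√B (y(B) = 9*√(B + B) = 9*√(2*B) = 9*(√2*√B) = 9*√2*√B)
S = -49 (S = 2 - 1*51 = 2 - 51 = -49)
J = 18*I*√10 (J = 9*√2*√(5*(-4)) = 9*√2*√(-20) = 9*√2*(2*I*√5) = 18*I*√10 ≈ 56.921*I)
o = 49 + 18*I*√10 (o = 18*I*√10 - 1*(-49) = 18*I*√10 + 49 = 49 + 18*I*√10 ≈ 49.0 + 56.921*I)
(-148 + o)² = (-148 + (49 + 18*I*√10))² = (-99 + 18*I*√10)²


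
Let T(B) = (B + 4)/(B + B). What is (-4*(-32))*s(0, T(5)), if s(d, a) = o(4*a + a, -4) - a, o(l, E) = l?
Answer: 2304/5 ≈ 460.80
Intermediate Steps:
T(B) = (4 + B)/(2*B) (T(B) = (4 + B)/((2*B)) = (4 + B)*(1/(2*B)) = (4 + B)/(2*B))
s(d, a) = 4*a (s(d, a) = (4*a + a) - a = 5*a - a = 4*a)
(-4*(-32))*s(0, T(5)) = (-4*(-32))*(4*((½)*(4 + 5)/5)) = 128*(4*((½)*(⅕)*9)) = 128*(4*(9/10)) = 128*(18/5) = 2304/5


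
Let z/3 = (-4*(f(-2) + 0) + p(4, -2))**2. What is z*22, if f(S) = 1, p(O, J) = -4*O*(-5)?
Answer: 381216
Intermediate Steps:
p(O, J) = 20*O
z = 17328 (z = 3*(-4*(1 + 0) + 20*4)**2 = 3*(-4*1 + 80)**2 = 3*(-4 + 80)**2 = 3*76**2 = 3*5776 = 17328)
z*22 = 17328*22 = 381216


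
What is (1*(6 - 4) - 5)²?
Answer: 9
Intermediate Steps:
(1*(6 - 4) - 5)² = (1*2 - 5)² = (2 - 5)² = (-3)² = 9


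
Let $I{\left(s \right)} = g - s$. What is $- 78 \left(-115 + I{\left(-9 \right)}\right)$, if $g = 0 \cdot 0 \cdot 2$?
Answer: $8268$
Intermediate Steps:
$g = 0$ ($g = 0 \cdot 2 = 0$)
$I{\left(s \right)} = - s$ ($I{\left(s \right)} = 0 - s = - s$)
$- 78 \left(-115 + I{\left(-9 \right)}\right) = - 78 \left(-115 - -9\right) = - 78 \left(-115 + 9\right) = \left(-78\right) \left(-106\right) = 8268$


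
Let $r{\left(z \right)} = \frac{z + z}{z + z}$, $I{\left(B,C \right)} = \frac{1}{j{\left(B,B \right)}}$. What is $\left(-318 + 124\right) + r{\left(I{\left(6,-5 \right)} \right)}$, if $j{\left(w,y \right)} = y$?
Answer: $-193$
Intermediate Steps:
$I{\left(B,C \right)} = \frac{1}{B}$
$r{\left(z \right)} = 1$ ($r{\left(z \right)} = \frac{2 z}{2 z} = 2 z \frac{1}{2 z} = 1$)
$\left(-318 + 124\right) + r{\left(I{\left(6,-5 \right)} \right)} = \left(-318 + 124\right) + 1 = -194 + 1 = -193$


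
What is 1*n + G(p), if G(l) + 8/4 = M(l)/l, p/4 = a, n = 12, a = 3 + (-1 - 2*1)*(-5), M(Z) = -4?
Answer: 179/18 ≈ 9.9444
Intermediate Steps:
a = 18 (a = 3 + (-1 - 2)*(-5) = 3 - 3*(-5) = 3 + 15 = 18)
p = 72 (p = 4*18 = 72)
G(l) = -2 - 4/l
1*n + G(p) = 1*12 + (-2 - 4/72) = 12 + (-2 - 4*1/72) = 12 + (-2 - 1/18) = 12 - 37/18 = 179/18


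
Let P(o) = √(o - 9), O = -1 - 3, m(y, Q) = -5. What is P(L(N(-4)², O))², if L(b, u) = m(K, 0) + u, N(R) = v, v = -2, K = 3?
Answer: -18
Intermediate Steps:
N(R) = -2
O = -4
L(b, u) = -5 + u
P(o) = √(-9 + o)
P(L(N(-4)², O))² = (√(-9 + (-5 - 4)))² = (√(-9 - 9))² = (√(-18))² = (3*I*√2)² = -18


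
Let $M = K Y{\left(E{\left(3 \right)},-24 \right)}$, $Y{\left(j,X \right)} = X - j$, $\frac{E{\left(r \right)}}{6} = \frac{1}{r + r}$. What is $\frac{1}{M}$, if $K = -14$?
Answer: $\frac{1}{350} \approx 0.0028571$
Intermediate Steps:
$E{\left(r \right)} = \frac{3}{r}$ ($E{\left(r \right)} = \frac{6}{r + r} = \frac{6}{2 r} = 6 \frac{1}{2 r} = \frac{3}{r}$)
$M = 350$ ($M = - 14 \left(-24 - \frac{3}{3}\right) = - 14 \left(-24 - 3 \cdot \frac{1}{3}\right) = - 14 \left(-24 - 1\right) = \left(-14\right) \left(-25\right) = 350$)
$\frac{1}{M} = \frac{1}{350}$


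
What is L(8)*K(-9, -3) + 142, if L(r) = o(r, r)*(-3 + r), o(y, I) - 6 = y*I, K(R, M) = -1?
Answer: -208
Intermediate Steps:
o(y, I) = 6 + I*y (o(y, I) = 6 + y*I = 6 + I*y)
L(r) = (-3 + r)*(6 + r²) (L(r) = (6 + r*r)*(-3 + r) = (6 + r²)*(-3 + r) = (-3 + r)*(6 + r²))
L(8)*K(-9, -3) + 142 = ((-3 + 8)*(6 + 8²))*(-1) + 142 = (5*(6 + 64))*(-1) + 142 = (5*70)*(-1) + 142 = 350*(-1) + 142 = -350 + 142 = -208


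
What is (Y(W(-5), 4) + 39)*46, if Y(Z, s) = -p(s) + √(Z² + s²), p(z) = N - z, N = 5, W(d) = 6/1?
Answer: 1748 + 92*√13 ≈ 2079.7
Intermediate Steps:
W(d) = 6 (W(d) = 6*1 = 6)
p(z) = 5 - z
Y(Z, s) = -5 + s + √(Z² + s²) (Y(Z, s) = -(5 - s) + √(Z² + s²) = (-5 + s) + √(Z² + s²) = -5 + s + √(Z² + s²))
(Y(W(-5), 4) + 39)*46 = ((-5 + 4 + √(6² + 4²)) + 39)*46 = ((-5 + 4 + √(36 + 16)) + 39)*46 = ((-5 + 4 + √52) + 39)*46 = ((-5 + 4 + 2*√13) + 39)*46 = ((-1 + 2*√13) + 39)*46 = (38 + 2*√13)*46 = 1748 + 92*√13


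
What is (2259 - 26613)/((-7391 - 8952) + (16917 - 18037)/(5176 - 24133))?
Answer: 461678778/309813131 ≈ 1.4902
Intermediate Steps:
(2259 - 26613)/((-7391 - 8952) + (16917 - 18037)/(5176 - 24133)) = -24354/(-16343 - 1120/(-18957)) = -24354/(-16343 - 1120*(-1/18957)) = -24354/(-16343 + 1120/18957) = -24354/(-309813131/18957) = -24354*(-18957/309813131) = 461678778/309813131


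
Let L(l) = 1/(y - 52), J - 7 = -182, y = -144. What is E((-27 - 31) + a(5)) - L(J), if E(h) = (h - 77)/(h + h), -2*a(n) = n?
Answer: 2461/2156 ≈ 1.1415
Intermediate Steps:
a(n) = -n/2
J = -175 (J = 7 - 182 = -175)
L(l) = -1/196 (L(l) = 1/(-144 - 52) = 1/(-196) = -1/196)
E(h) = (-77 + h)/(2*h) (E(h) = (-77 + h)/((2*h)) = (-77 + h)*(1/(2*h)) = (-77 + h)/(2*h))
E((-27 - 31) + a(5)) - L(J) = (-77 + ((-27 - 31) - 1/2*5))/(2*((-27 - 31) - 1/2*5)) - 1*(-1/196) = (-77 + (-58 - 5/2))/(2*(-58 - 5/2)) + 1/196 = (-77 - 121/2)/(2*(-121/2)) + 1/196 = (1/2)*(-2/121)*(-275/2) + 1/196 = 25/22 + 1/196 = 2461/2156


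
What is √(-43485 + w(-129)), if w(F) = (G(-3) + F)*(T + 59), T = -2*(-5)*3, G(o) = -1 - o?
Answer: 2*I*√13697 ≈ 234.07*I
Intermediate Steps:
T = 30 (T = 10*3 = 30)
w(F) = 178 + 89*F (w(F) = ((-1 - 1*(-3)) + F)*(30 + 59) = ((-1 + 3) + F)*89 = (2 + F)*89 = 178 + 89*F)
√(-43485 + w(-129)) = √(-43485 + (178 + 89*(-129))) = √(-43485 + (178 - 11481)) = √(-43485 - 11303) = √(-54788) = 2*I*√13697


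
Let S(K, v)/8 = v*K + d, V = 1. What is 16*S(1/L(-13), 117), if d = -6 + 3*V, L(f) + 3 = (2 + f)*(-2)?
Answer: 7680/19 ≈ 404.21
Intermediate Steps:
L(f) = -7 - 2*f (L(f) = -3 + (2 + f)*(-2) = -3 + (-4 - 2*f) = -7 - 2*f)
d = -3 (d = -6 + 3*1 = -6 + 3 = -3)
S(K, v) = -24 + 8*K*v (S(K, v) = 8*(v*K - 3) = 8*(K*v - 3) = 8*(-3 + K*v) = -24 + 8*K*v)
16*S(1/L(-13), 117) = 16*(-24 + 8*117/(-7 - 2*(-13))) = 16*(-24 + 8*117/(-7 + 26)) = 16*(-24 + 8*117/19) = 16*(-24 + 8*(1/19)*117) = 16*(-24 + 936/19) = 16*(480/19) = 7680/19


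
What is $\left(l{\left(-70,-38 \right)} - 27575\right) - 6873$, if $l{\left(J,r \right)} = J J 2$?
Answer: $-24648$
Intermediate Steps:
$l{\left(J,r \right)} = 2 J^{2}$ ($l{\left(J,r \right)} = J^{2} \cdot 2 = 2 J^{2}$)
$\left(l{\left(-70,-38 \right)} - 27575\right) - 6873 = \left(2 \left(-70\right)^{2} - 27575\right) - 6873 = \left(2 \cdot 4900 - 27575\right) - 6873 = \left(9800 - 27575\right) - 6873 = -17775 - 6873 = -24648$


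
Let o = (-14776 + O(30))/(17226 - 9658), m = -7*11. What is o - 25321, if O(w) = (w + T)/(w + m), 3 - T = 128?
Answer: -9007272793/355696 ≈ -25323.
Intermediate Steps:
T = -125 (T = 3 - 1*128 = 3 - 128 = -125)
m = -77
O(w) = (-125 + w)/(-77 + w) (O(w) = (w - 125)/(w - 77) = (-125 + w)/(-77 + w))
o = -694377/355696 (o = (-14776 + (-125 + 30)/(-77 + 30))/(17226 - 9658) = (-14776 - 95/(-47))/7568 = (-14776 - 1/47*(-95))*(1/7568) = (-14776 + 95/47)*(1/7568) = -694377/47*1/7568 = -694377/355696 ≈ -1.9522)
o - 25321 = -694377/355696 - 25321 = -9007272793/355696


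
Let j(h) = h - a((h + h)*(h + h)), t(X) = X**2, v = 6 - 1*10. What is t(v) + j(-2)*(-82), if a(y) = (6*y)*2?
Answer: 15924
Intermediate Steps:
v = -4 (v = 6 - 10 = -4)
a(y) = 12*y
j(h) = h - 48*h**2 (j(h) = h - 12*(h + h)*(h + h) = h - 12*(2*h)*(2*h) = h - 12*4*h**2 = h - 48*h**2)
t(v) + j(-2)*(-82) = (-4)**2 - 2*(1 - 48*(-2))*(-82) = 16 - 2*(1 + 96)*(-82) = 16 - 2*97*(-82) = 16 - 194*(-82) = 16 + 15908 = 15924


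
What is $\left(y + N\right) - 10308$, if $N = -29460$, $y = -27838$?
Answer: $-67606$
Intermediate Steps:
$\left(y + N\right) - 10308 = \left(-27838 - 29460\right) - 10308 = -57298 - 10308 = -67606$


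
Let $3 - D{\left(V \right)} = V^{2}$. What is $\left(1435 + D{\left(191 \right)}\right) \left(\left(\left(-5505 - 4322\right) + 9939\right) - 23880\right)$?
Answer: $832902024$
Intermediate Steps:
$D{\left(V \right)} = 3 - V^{2}$
$\left(1435 + D{\left(191 \right)}\right) \left(\left(\left(-5505 - 4322\right) + 9939\right) - 23880\right) = \left(1435 + \left(3 - 191^{2}\right)\right) \left(\left(\left(-5505 - 4322\right) + 9939\right) - 23880\right) = \left(1435 + \left(3 - 36481\right)\right) \left(\left(-9827 + 9939\right) - 23880\right) = \left(1435 + \left(3 - 36481\right)\right) \left(112 - 23880\right) = \left(1435 - 36478\right) \left(-23768\right) = \left(-35043\right) \left(-23768\right) = 832902024$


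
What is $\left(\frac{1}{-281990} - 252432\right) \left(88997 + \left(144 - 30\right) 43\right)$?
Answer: $- \frac{6684040656746219}{281990} \approx -2.3703 \cdot 10^{10}$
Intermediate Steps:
$\left(\frac{1}{-281990} - 252432\right) \left(88997 + \left(144 - 30\right) 43\right) = \left(- \frac{1}{281990} - 252432\right) \left(88997 + 114 \cdot 43\right) = - \frac{71183299681 \left(88997 + 4902\right)}{281990} = \left(- \frac{71183299681}{281990}\right) 93899 = - \frac{6684040656746219}{281990}$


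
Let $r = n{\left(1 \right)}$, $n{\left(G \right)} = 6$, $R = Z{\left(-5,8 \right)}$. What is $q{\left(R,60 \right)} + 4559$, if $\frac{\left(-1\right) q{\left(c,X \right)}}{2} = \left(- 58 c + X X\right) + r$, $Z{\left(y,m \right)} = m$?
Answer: $-1725$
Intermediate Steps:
$R = 8$
$r = 6$
$q{\left(c,X \right)} = -12 - 2 X^{2} + 116 c$ ($q{\left(c,X \right)} = - 2 \left(\left(- 58 c + X X\right) + 6\right) = - 2 \left(\left(- 58 c + X^{2}\right) + 6\right) = - 2 \left(\left(X^{2} - 58 c\right) + 6\right) = - 2 \left(6 + X^{2} - 58 c\right) = -12 - 2 X^{2} + 116 c$)
$q{\left(R,60 \right)} + 4559 = \left(-12 - 2 \cdot 60^{2} + 116 \cdot 8\right) + 4559 = \left(-12 - 7200 + 928\right) + 4559 = -6284 + 4559 = -1725$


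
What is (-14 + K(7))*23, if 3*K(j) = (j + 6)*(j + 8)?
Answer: 1173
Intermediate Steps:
K(j) = (6 + j)*(8 + j)/3 (K(j) = ((j + 6)*(j + 8))/3 = ((6 + j)*(8 + j))/3 = (6 + j)*(8 + j)/3)
(-14 + K(7))*23 = (-14 + (16 + (⅓)*7² + (14/3)*7))*23 = (-14 + (16 + (⅓)*49 + 98/3))*23 = (-14 + (16 + 49/3 + 98/3))*23 = (-14 + 65)*23 = 51*23 = 1173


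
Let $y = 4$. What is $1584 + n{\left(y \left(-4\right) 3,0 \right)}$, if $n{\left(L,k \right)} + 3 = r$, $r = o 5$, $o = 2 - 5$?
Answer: $1566$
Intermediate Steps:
$o = -3$
$r = -15$ ($r = \left(-3\right) 5 = -15$)
$n{\left(L,k \right)} = -18$ ($n{\left(L,k \right)} = -3 - 15 = -18$)
$1584 + n{\left(y \left(-4\right) 3,0 \right)} = 1584 - 18 = 1566$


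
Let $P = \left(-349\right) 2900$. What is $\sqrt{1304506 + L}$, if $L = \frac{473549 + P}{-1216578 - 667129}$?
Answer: $\frac{\sqrt{94466276923809799}}{269101} \approx 1142.2$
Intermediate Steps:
$P = -1012100$
$L = \frac{538551}{1883707}$ ($L = \frac{473549 - 1012100}{-1216578 - 667129} = - \frac{538551}{-1883707} = \left(-538551\right) \left(- \frac{1}{1883707}\right) = \frac{538551}{1883707} \approx 0.2859$)
$\sqrt{1304506 + L} = \sqrt{1304506 + \frac{538551}{1883707}} = \sqrt{\frac{2457307622293}{1883707}} = \frac{\sqrt{94466276923809799}}{269101}$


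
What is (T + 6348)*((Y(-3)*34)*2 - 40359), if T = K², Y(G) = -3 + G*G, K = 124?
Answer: -867895524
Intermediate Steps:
Y(G) = -3 + G²
T = 15376 (T = 124² = 15376)
(T + 6348)*((Y(-3)*34)*2 - 40359) = (15376 + 6348)*(((-3 + (-3)²)*34)*2 - 40359) = 21724*(((-3 + 9)*34)*2 - 40359) = 21724*((6*34)*2 - 40359) = 21724*(204*2 - 40359) = 21724*(408 - 40359) = 21724*(-39951) = -867895524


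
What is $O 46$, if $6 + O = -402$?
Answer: $-18768$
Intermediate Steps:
$O = -408$ ($O = -6 - 402 = -408$)
$O 46 = \left(-408\right) 46 = -18768$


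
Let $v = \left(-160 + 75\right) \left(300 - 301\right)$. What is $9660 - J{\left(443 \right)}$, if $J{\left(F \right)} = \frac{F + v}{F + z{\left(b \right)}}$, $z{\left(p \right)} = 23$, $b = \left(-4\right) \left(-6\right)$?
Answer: $\frac{2250516}{233} \approx 9658.9$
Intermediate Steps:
$b = 24$
$v = 85$ ($v = \left(-85\right) \left(-1\right) = 85$)
$J{\left(F \right)} = \frac{85 + F}{23 + F}$ ($J{\left(F \right)} = \frac{F + 85}{F + 23} = \frac{85 + F}{23 + F}$)
$9660 - J{\left(443 \right)} = 9660 - \frac{85 + 443}{23 + 443} = 9660 - \frac{1}{466} \cdot 528 = 9660 - \frac{264}{233} = \frac{2250516}{233}$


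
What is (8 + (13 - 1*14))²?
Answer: 49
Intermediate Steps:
(8 + (13 - 1*14))² = (8 + (13 - 14))² = (8 - 1)² = 7² = 49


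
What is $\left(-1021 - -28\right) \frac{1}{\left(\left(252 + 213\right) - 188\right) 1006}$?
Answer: $- \frac{993}{278662} \approx -0.0035635$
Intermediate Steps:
$\left(-1021 - -28\right) \frac{1}{\left(\left(252 + 213\right) - 188\right) 1006} = \left(-1021 + \left(-303 + 331\right)\right) \frac{1}{465 - 188} \cdot \frac{1}{1006} = \left(-1021 + 28\right) \frac{1}{277} \cdot \frac{1}{1006} = - 993 \cdot \frac{1}{277} \cdot \frac{1}{1006} = \left(-993\right) \frac{1}{278662} = - \frac{993}{278662}$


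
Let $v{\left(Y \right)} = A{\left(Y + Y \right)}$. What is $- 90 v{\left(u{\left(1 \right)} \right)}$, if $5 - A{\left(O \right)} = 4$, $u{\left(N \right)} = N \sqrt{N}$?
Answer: $-90$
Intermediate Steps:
$u{\left(N \right)} = N^{\frac{3}{2}}$
$A{\left(O \right)} = 1$ ($A{\left(O \right)} = 5 - 4 = 1$)
$v{\left(Y \right)} = 1$
$- 90 v{\left(u{\left(1 \right)} \right)} = \left(-90\right) 1 = -90$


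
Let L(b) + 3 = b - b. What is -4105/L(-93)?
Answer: 4105/3 ≈ 1368.3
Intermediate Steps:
L(b) = -3 (L(b) = -3 + (b - b) = -3 + 0 = -3)
-4105/L(-93) = -4105/(-3) = -4105*(-⅓) = 4105/3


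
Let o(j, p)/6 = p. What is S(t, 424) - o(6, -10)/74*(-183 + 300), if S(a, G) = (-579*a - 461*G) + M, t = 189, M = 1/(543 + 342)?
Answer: -9980680388/32745 ≈ -3.0480e+5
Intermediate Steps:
M = 1/885 ≈ 0.0011299
o(j, p) = 6*p
S(a, G) = 1/885 - 579*a - 461*G (S(a, G) = (-579*a - 461*G) + 1/885 = 1/885 - 579*a - 461*G)
S(t, 424) - o(6, -10)/74*(-183 + 300) = (1/885 - 579*189 - 461*424) - (6*(-10))/74*(-183 + 300) = (1/885 - 109431 - 195464) - (-60*1/74)*117 = -269832074/885 - (-30)*117/37 = -269832074/885 - 1*(-3510/37) = -269832074/885 + 3510/37 = -9980680388/32745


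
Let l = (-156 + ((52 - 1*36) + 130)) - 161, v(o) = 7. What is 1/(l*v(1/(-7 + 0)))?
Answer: -1/1197 ≈ -0.00083542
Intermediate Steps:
l = -171 (l = (-156 + ((52 - 36) + 130)) - 161 = (-156 + (16 + 130)) - 161 = (-156 + 146) - 161 = -10 - 161 = -171)
1/(l*v(1/(-7 + 0))) = 1/(-171*7) = 1/(-1197) = -1/1197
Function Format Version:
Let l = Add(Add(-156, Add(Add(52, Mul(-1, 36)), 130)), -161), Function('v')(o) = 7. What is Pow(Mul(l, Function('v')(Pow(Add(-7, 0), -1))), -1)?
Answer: Rational(-1, 1197) ≈ -0.00083542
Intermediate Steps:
l = -171 (l = Add(Add(-156, Add(Add(52, -36), 130)), -161) = Add(Add(-156, Add(16, 130)), -161) = Add(Add(-156, 146), -161) = Add(-10, -161) = -171)
Pow(Mul(l, Function('v')(Pow(Add(-7, 0), -1))), -1) = Pow(Mul(-171, 7), -1) = Pow(-1197, -1) = Rational(-1, 1197)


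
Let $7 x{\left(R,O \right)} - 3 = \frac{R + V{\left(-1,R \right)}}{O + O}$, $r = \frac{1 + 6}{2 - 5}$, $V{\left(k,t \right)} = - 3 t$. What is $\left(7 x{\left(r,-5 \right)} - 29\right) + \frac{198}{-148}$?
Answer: $- \frac{30863}{1110} \approx -27.805$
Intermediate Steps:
$r = - \frac{7}{3}$ ($r = \frac{7}{-3} = 7 \left(- \frac{1}{3}\right) = - \frac{7}{3} \approx -2.3333$)
$x{\left(R,O \right)} = \frac{3}{7} - \frac{R}{7 O}$ ($x{\left(R,O \right)} = \frac{3}{7} + \frac{\left(R - 3 R\right) \frac{1}{O + O}}{7} = \frac{3}{7} + \frac{- 2 R \frac{1}{2 O}}{7} = \frac{3}{7} + \frac{\left(-1\right) R \frac{1}{O}}{7} = \frac{3}{7} - \frac{R}{7 O}$)
$\left(7 x{\left(r,-5 \right)} - 29\right) + \frac{198}{-148} = \left(7 \frac{\left(-1\right) \left(- \frac{7}{3}\right) + 3 \left(-5\right)}{7 \left(-5\right)} - 29\right) + \frac{198}{-148} = \left(7 \cdot \frac{1}{7} \left(- \frac{1}{5}\right) \left(\frac{7}{3} - 15\right) - 29\right) + 198 \left(- \frac{1}{148}\right) = \left(7 \cdot \frac{1}{7} \left(- \frac{1}{5}\right) \left(- \frac{38}{3}\right) - 29\right) - \frac{99}{74} = \left(7 \cdot \frac{38}{105} - 29\right) - \frac{99}{74} = \left(\frac{38}{15} - 29\right) - \frac{99}{74} = - \frac{397}{15} - \frac{99}{74} = - \frac{30863}{1110}$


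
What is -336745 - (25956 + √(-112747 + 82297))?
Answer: -362701 - 5*I*√1218 ≈ -3.627e+5 - 174.5*I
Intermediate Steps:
-336745 - (25956 + √(-112747 + 82297)) = -336745 - (25956 + √(-30450)) = -336745 - (25956 + 5*I*√1218) = -336745 + (-25956 - 5*I*√1218) = -362701 - 5*I*√1218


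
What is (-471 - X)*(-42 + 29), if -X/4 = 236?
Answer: -6149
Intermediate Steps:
X = -944 (X = -4*236 = -944)
(-471 - X)*(-42 + 29) = (-471 - 1*(-944))*(-42 + 29) = (-471 + 944)*(-13) = 473*(-13) = -6149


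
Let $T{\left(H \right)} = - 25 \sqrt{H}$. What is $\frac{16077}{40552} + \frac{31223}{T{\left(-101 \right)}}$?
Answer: $\frac{16077}{40552} + \frac{31223 i \sqrt{101}}{2525} \approx 0.39645 + 124.27 i$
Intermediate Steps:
$\frac{16077}{40552} + \frac{31223}{T{\left(-101 \right)}} = \frac{16077}{40552} + \frac{31223}{\left(-25\right) \sqrt{-101}} = 16077 \cdot \frac{1}{40552} + \frac{31223}{\left(-25\right) i \sqrt{101}} = \frac{16077}{40552} + \frac{31223}{\left(-25\right) i \sqrt{101}} = \frac{16077}{40552} + 31223 \frac{i \sqrt{101}}{2525} = \frac{16077}{40552} + \frac{31223 i \sqrt{101}}{2525}$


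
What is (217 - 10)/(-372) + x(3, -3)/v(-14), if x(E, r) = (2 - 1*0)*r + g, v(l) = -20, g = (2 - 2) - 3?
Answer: -33/310 ≈ -0.10645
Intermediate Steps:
g = -3 (g = 0 - 3 = -3)
x(E, r) = -3 + 2*r (x(E, r) = (2 - 1*0)*r - 3 = (2 + 0)*r - 3 = 2*r - 3 = -3 + 2*r)
(217 - 10)/(-372) + x(3, -3)/v(-14) = (217 - 10)/(-372) + (-3 + 2*(-3))/(-20) = 207*(-1/372) + (-3 - 6)*(-1/20) = -69/124 - 9*(-1/20) = -69/124 + 9/20 = -33/310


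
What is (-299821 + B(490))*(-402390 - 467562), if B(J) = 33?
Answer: 260801170176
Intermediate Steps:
(-299821 + B(490))*(-402390 - 467562) = (-299821 + 33)*(-402390 - 467562) = -299788*(-869952) = 260801170176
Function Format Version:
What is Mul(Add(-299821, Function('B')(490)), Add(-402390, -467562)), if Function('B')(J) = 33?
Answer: 260801170176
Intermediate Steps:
Mul(Add(-299821, Function('B')(490)), Add(-402390, -467562)) = Mul(Add(-299821, 33), Add(-402390, -467562)) = Mul(-299788, -869952) = 260801170176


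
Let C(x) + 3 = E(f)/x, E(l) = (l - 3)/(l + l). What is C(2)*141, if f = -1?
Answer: -282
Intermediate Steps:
E(l) = (-3 + l)/(2*l) (E(l) = (-3 + l)/((2*l)) = (-3 + l)*(1/(2*l)) = (-3 + l)/(2*l))
C(x) = -3 + 2/x (C(x) = -3 + ((½)*(-3 - 1)/(-1))/x = -3 + ((½)*(-1)*(-4))/x = -3 + 2/x)
C(2)*141 = (-3 + 2/2)*141 = (-3 + 2*(½))*141 = (-3 + 1)*141 = -2*141 = -282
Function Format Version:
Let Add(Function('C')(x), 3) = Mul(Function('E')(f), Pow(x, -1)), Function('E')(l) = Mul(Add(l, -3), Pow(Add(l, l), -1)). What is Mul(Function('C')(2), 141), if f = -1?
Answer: -282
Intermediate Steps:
Function('E')(l) = Mul(Rational(1, 2), Pow(l, -1), Add(-3, l)) (Function('E')(l) = Mul(Add(-3, l), Pow(Mul(2, l), -1)) = Mul(Add(-3, l), Mul(Rational(1, 2), Pow(l, -1))) = Mul(Rational(1, 2), Pow(l, -1), Add(-3, l)))
Function('C')(x) = Add(-3, Mul(2, Pow(x, -1))) (Function('C')(x) = Add(-3, Mul(Mul(Rational(1, 2), Pow(-1, -1), Add(-3, -1)), Pow(x, -1))) = Add(-3, Mul(Mul(Rational(1, 2), -1, -4), Pow(x, -1))) = Add(-3, Mul(2, Pow(x, -1))))
Mul(Function('C')(2), 141) = Mul(Add(-3, Mul(2, Pow(2, -1))), 141) = Mul(Add(-3, Mul(2, Rational(1, 2))), 141) = Mul(Add(-3, 1), 141) = Mul(-2, 141) = -282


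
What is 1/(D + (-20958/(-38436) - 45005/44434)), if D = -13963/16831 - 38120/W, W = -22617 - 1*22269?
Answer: -26880242547057783/12040145202722960 ≈ -2.2326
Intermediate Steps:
W = -44886 (W = -22617 - 22269 = -44886)
D = 7427251/377738133 (D = -13963/16831 - 38120/(-44886) = -13963*1/16831 - 38120*(-1/44886) = -13963/16831 + 19060/22443 = 7427251/377738133 ≈ 0.019662)
1/(D + (-20958/(-38436) - 45005/44434)) = 1/(7427251/377738133 + (-20958/(-38436) - 45005/44434)) = 1/(7427251/377738133 + (-20958*(-1/38436) - 45005*1/44434)) = 1/(7427251/377738133 + (3493/6406 - 45005/44434)) = 1/(7427251/377738133 - 33273517/71161051) = 1/(-12040145202722960/26880242547057783) = -26880242547057783/12040145202722960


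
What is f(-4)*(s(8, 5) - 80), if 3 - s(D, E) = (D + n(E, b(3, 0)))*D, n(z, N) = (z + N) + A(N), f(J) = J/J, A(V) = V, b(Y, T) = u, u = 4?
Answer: -245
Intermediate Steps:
b(Y, T) = 4
f(J) = 1
n(z, N) = z + 2*N (n(z, N) = (z + N) + N = (N + z) + N = z + 2*N)
s(D, E) = 3 - D*(8 + D + E) (s(D, E) = 3 - (D + (E + 2*4))*D = 3 - (D + (E + 8))*D = 3 - (D + (8 + E))*D = 3 - (8 + D + E)*D = 3 - D*(8 + D + E))
f(-4)*(s(8, 5) - 80) = 1*((3 - 1*8² - 1*8*(8 + 5)) - 80) = 1*((3 - 1*64 - 1*8*13) - 80) = 1*((3 - 64 - 104) - 80) = 1*(-165 - 80) = 1*(-245) = -245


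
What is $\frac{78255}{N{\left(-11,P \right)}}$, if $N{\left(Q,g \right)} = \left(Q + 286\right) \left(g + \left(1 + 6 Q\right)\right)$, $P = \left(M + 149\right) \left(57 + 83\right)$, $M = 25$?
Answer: $\frac{15651}{1336225} \approx 0.011713$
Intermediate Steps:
$P = 24360$ ($P = \left(25 + 149\right) \left(57 + 83\right) = 174 \cdot 140 = 24360$)
$N{\left(Q,g \right)} = \left(286 + Q\right) \left(1 + g + 6 Q\right)$
$\frac{78255}{N{\left(-11,P \right)}} = \frac{78255}{286 + 6 \left(-11\right)^{2} + 286 \cdot 24360 + 1717 \left(-11\right) - 267960} = \frac{78255}{286 + 6 \cdot 121 + 6966960 - 18887 - 267960} = \frac{78255}{286 + 726 + 6966960 - 18887 - 267960} = \frac{78255}{6681125} = 78255 \cdot \frac{1}{6681125} = \frac{15651}{1336225}$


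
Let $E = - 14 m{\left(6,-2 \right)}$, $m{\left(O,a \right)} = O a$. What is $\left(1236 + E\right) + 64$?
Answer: $1468$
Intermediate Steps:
$E = 168$ ($E = - 14 \cdot 6 \left(-2\right) = \left(-14\right) \left(-12\right) = 168$)
$\left(1236 + E\right) + 64 = \left(1236 + 168\right) + 64 = 1404 + 64 = 1468$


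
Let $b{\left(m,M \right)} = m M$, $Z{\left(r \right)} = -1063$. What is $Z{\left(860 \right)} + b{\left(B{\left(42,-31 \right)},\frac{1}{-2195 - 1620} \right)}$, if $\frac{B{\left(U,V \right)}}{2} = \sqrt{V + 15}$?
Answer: $-1063 - \frac{8 i}{3815} \approx -1063.0 - 0.002097 i$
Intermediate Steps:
$B{\left(U,V \right)} = 2 \sqrt{15 + V}$ ($B{\left(U,V \right)} = 2 \sqrt{V + 15} = 2 \sqrt{15 + V}$)
$b{\left(m,M \right)} = M m$
$Z{\left(860 \right)} + b{\left(B{\left(42,-31 \right)},\frac{1}{-2195 - 1620} \right)} = -1063 + \frac{2 \sqrt{15 - 31}}{-2195 - 1620} = -1063 + \frac{2 \sqrt{-16}}{-3815} = -1063 - \frac{2 \cdot 4 i}{3815} = -1063 - \frac{8 i}{3815}$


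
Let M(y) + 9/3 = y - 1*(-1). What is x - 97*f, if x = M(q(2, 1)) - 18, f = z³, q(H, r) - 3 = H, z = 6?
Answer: -20967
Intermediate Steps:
q(H, r) = 3 + H
f = 216 (f = 6³ = 216)
M(y) = -2 + y (M(y) = -3 + (y - 1*(-1)) = -3 + (y + 1) = -3 + (1 + y) = -2 + y)
x = -15 (x = (-2 + (3 + 2)) - 18 = (-2 + 5) - 18 = 3 - 18 = -15)
x - 97*f = -15 - 97*216 = -15 - 20952 = -20967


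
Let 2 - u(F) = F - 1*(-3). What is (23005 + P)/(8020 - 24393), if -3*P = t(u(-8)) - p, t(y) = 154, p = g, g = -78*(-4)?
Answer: -69173/49119 ≈ -1.4083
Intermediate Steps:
g = 312
u(F) = -1 - F (u(F) = 2 - (F - 1*(-3)) = 2 - (F + 3) = 2 - (3 + F) = 2 + (-3 - F) = -1 - F)
p = 312
P = 158/3 (P = -(154 - 1*312)/3 = -(154 - 312)/3 = -⅓*(-158) = 158/3 ≈ 52.667)
(23005 + P)/(8020 - 24393) = (23005 + 158/3)/(8020 - 24393) = (69173/3)/(-16373) = (69173/3)*(-1/16373) = -69173/49119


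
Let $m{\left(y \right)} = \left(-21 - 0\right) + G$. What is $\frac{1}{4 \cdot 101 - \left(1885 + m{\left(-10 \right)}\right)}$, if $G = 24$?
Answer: $- \frac{1}{1484} \approx -0.00067385$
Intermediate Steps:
$m{\left(y \right)} = 3$ ($m{\left(y \right)} = \left(-21 - 0\right) + 24 = \left(-21 + \left(-7 + 7\right)\right) + 24 = \left(-21 + 0\right) + 24 = -21 + 24 = 3$)
$\frac{1}{4 \cdot 101 - \left(1885 + m{\left(-10 \right)}\right)} = \frac{1}{4 \cdot 101 - 1888} = \frac{1}{404 - 1888} = \frac{1}{-1484} = - \frac{1}{1484}$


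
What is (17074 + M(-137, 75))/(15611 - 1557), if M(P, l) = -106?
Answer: 8484/7027 ≈ 1.2073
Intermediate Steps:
(17074 + M(-137, 75))/(15611 - 1557) = (17074 - 106)/(15611 - 1557) = 16968/14054 = 16968*(1/14054) = 8484/7027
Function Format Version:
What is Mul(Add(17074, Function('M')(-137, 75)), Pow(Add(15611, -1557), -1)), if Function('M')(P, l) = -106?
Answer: Rational(8484, 7027) ≈ 1.2073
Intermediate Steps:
Mul(Add(17074, Function('M')(-137, 75)), Pow(Add(15611, -1557), -1)) = Mul(Add(17074, -106), Pow(Add(15611, -1557), -1)) = Mul(16968, Pow(14054, -1)) = Mul(16968, Rational(1, 14054)) = Rational(8484, 7027)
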